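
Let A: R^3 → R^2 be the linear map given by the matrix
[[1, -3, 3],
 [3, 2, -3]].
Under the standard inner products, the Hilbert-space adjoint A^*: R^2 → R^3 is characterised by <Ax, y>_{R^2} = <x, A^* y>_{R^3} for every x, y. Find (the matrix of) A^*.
A^* = A^T =
[[1, 3],
 [-3, 2],
 [3, -3]]

For real matrices with standard dot products, the defining identity <Ax, y> = <x, A^* y> gives (Ax)^T y = x^T (A^*) y, i.e. x^T A^T y = x^T (A^*) y. Since this holds for all x, y, we must have A^* = A^T. Therefore
A^* =
[[1, 3],
 [-3, 2],
 [3, -3]].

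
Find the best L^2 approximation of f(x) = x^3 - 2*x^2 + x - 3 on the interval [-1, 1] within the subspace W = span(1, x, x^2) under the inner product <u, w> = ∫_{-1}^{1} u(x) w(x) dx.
g(x) = -2*x^2 + 8*x/5 - 3

The best approximation g ∈ W is the orthogonal projection of f onto W. Writing g = a_0 + a_1 x + a_2 x^2, the coefficients solve the normal equations G · a = b where
  G_{ij} = <φ_i, φ_j> and b_i = <f, φ_i>, with φ_0 = 1, φ_1 = x, φ_2 = x^2.
G =
  [2, 0, 2/3]
  [0, 2/3, 0]
  [2/3, 0, 2/5],
b = (-22/3, 16/15, -14/5).
Solving gives a_0 = -3, a_1 = 8/5, a_2 = -2, so
  g(x) = -2*x^2 + 8*x/5 - 3.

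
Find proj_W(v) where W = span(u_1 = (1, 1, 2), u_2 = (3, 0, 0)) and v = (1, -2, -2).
proj_W(v) = (1, -6/5, -12/5)

Set up U = [u_1 | ... | u_2] ∈ R^(3×2). The projector onto W = col(U) is P = U (U^T U)^(-1) U^T.
Compute U^T U =
  [6, 3]
  [3, 9],
and U^T v = (-5, 3).
Solve U^T U · c = U^T v for the coefficients: c = (-6/5, 11/15). The projection is proj_W(v) = U c.
Check: (v - proj_W(v)) · u_1 = 0  (should be 0).
Check: (v - proj_W(v)) · u_2 = 0  (should be 0).
Result: proj_W(v) = (1, -6/5, -12/5).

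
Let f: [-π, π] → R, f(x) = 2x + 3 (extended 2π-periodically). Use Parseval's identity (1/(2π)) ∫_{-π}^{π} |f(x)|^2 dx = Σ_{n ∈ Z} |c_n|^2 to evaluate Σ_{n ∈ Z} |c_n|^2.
Σ |c_n|^2 = 4π^2/3 + 9

Expand and integrate term by term over [-π, π]:
  ∫ (2x)^2 dx = 4·(2π^3/3); ∫ 2·2·(3)·x dx = 0 (odd integrand); ∫ 3^2 dx = 9·2π.
So (1/(2π)) ∫_{-π}^{π} (2x + 3)^2 dx = 4π^2/3 + 9 = 4π^2/3 + 9.
Parseval ⇒ Σ |c_n|^2 = 4π^2/3 + 9.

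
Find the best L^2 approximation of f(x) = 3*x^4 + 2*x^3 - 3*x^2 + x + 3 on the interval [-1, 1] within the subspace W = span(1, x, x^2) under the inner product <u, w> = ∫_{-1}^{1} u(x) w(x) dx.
g(x) = -3*x^2/7 + 11*x/5 + 96/35

The best approximation g ∈ W is the orthogonal projection of f onto W. Writing g = a_0 + a_1 x + a_2 x^2, the coefficients solve the normal equations G · a = b where
  G_{ij} = <φ_i, φ_j> and b_i = <f, φ_i>, with φ_0 = 1, φ_1 = x, φ_2 = x^2.
G =
  [2, 0, 2/3]
  [0, 2/3, 0]
  [2/3, 0, 2/5],
b = (26/5, 22/15, 58/35).
Solving gives a_0 = 96/35, a_1 = 11/5, a_2 = -3/7, so
  g(x) = -3*x^2/7 + 11*x/5 + 96/35.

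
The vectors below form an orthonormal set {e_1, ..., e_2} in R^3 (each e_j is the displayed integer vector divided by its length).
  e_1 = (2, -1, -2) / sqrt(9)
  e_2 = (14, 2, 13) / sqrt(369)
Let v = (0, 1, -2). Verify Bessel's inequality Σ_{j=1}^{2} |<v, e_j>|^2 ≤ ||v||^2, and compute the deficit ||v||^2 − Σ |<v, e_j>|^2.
Σ |<v, e_j>|^2 = 105/41; ||v||^2 = 5; deficit = 100/41

Write each e_j = u_j / sqrt(<u_j, u_j>) where u_j is the displayed integer vector. Then <v, e_j> = <v, u_j> / sqrt(<u_j, u_j>), so |<v, e_j>|^2 = <v, u_j>^2 / <u_j, u_j>.
Coefficients: <v, e_1> = 3/sqrt(9), <v, e_2> = -24/sqrt(369).
Square and sum: Σ |<v, e_j>|^2 = 105/41.
Compute ||v||^2 = v·v = 5.
Deficit = 5 − 105/41 = 100/41 ≥ 0, confirming Bessel's inequality. (The deficit equals ||v − Σ <v,e_j> e_j||^2, the squared distance from v to span{e_j}.)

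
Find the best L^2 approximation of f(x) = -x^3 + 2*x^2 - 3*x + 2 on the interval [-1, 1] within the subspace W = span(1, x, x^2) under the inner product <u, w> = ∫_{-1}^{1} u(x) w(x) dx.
g(x) = 2*x^2 - 18*x/5 + 2

The best approximation g ∈ W is the orthogonal projection of f onto W. Writing g = a_0 + a_1 x + a_2 x^2, the coefficients solve the normal equations G · a = b where
  G_{ij} = <φ_i, φ_j> and b_i = <f, φ_i>, with φ_0 = 1, φ_1 = x, φ_2 = x^2.
G =
  [2, 0, 2/3]
  [0, 2/3, 0]
  [2/3, 0, 2/5],
b = (16/3, -12/5, 32/15).
Solving gives a_0 = 2, a_1 = -18/5, a_2 = 2, so
  g(x) = 2*x^2 - 18*x/5 + 2.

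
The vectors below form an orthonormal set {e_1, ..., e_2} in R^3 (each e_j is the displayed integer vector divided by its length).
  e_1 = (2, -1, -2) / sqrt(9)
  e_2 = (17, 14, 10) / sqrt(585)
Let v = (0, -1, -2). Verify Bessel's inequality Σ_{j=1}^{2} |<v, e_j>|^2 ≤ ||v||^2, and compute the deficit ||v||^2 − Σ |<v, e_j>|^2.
Σ |<v, e_j>|^2 = 309/65; ||v||^2 = 5; deficit = 16/65

Write each e_j = u_j / sqrt(<u_j, u_j>) where u_j is the displayed integer vector. Then <v, e_j> = <v, u_j> / sqrt(<u_j, u_j>), so |<v, e_j>|^2 = <v, u_j>^2 / <u_j, u_j>.
Coefficients: <v, e_1> = 5/sqrt(9), <v, e_2> = -34/sqrt(585).
Square and sum: Σ |<v, e_j>|^2 = 309/65.
Compute ||v||^2 = v·v = 5.
Deficit = 5 − 309/65 = 16/65 ≥ 0, confirming Bessel's inequality. (The deficit equals ||v − Σ <v,e_j> e_j||^2, the squared distance from v to span{e_j}.)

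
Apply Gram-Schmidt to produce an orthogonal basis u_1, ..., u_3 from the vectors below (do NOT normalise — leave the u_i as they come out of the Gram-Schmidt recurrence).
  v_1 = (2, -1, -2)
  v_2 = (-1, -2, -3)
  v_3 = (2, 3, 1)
Orthogonal basis:
  u_1 = (2, -1, -2)
  u_2 = (-7/3, -4/3, -5/3)
  u_3 = (-17/90, 68/45, -17/18)

Apply the Gram-Schmidt recurrence
  u_1 = v_1
  u_i = v_i − Σ_{j<i} ((v_i · u_j) / (u_j · u_j)) · u_j.

Step by step this gives:
  u_1 = (2, -1, -2)
  u_2 = (-7/3, -4/3, -5/3)
  u_3 = (-17/90, 68/45, -17/18)

Orthogonality check:
  u_2 · u_1 = 0 (should be 0)
  u_3 · u_1 = 0 (should be 0)
  u_3 · u_2 = 0 (should be 0)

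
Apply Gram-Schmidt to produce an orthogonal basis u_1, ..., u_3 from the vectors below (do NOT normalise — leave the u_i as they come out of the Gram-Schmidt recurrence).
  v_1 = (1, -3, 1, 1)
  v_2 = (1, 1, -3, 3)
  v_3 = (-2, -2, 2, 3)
Orthogonal basis:
  u_1 = (1, -3, 1, 1)
  u_2 = (7/6, 1/2, -17/6, 19/6)
  u_3 = (-164/59, 14/59, 78/59, 128/59)

Apply the Gram-Schmidt recurrence
  u_1 = v_1
  u_i = v_i − Σ_{j<i} ((v_i · u_j) / (u_j · u_j)) · u_j.

Step by step this gives:
  u_1 = (1, -3, 1, 1)
  u_2 = (7/6, 1/2, -17/6, 19/6)
  u_3 = (-164/59, 14/59, 78/59, 128/59)

Orthogonality check:
  u_2 · u_1 = 0 (should be 0)
  u_3 · u_1 = 0 (should be 0)
  u_3 · u_2 = 0 (should be 0)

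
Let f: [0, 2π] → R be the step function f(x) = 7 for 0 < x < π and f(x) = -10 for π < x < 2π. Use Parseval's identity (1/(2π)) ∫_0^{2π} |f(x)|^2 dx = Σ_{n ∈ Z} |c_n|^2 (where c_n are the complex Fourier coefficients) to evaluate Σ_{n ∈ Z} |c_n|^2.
Σ |c_n|^2 = 149/2

Parseval equates the L^2 energy of f (normalised by 1/(2π)) with the ℓ^2 sum of its Fourier coefficients: (1/(2π)) ∫_0^{2π} |f|^2 = Σ |c_n|^2.
Compute the left side: (1/(2π)) [∫_0^π 7^2 dx + ∫_π^{2π} (-10)^2 dx] = (1/(2π)) · (49π + 100π) = (49 + 100)/2 = 149/2.
So Σ_{n ∈ Z} |c_n|^2 = 149/2.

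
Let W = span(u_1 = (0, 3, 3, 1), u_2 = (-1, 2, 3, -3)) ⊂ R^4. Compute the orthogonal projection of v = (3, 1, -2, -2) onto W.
proj_W(v) = (-41/293, -227/293, -186/293, -226/293)

Set up U = [u_1 | ... | u_2] ∈ R^(4×2). The projector onto W = col(U) is P = U (U^T U)^(-1) U^T.
Compute U^T U =
  [19, 12]
  [12, 23],
and U^T v = (-5, -1).
Solve U^T U · c = U^T v for the coefficients: c = (-103/293, 41/293). The projection is proj_W(v) = U c.
Check: (v - proj_W(v)) · u_1 = 0  (should be 0).
Check: (v - proj_W(v)) · u_2 = 0  (should be 0).
Result: proj_W(v) = (-41/293, -227/293, -186/293, -226/293).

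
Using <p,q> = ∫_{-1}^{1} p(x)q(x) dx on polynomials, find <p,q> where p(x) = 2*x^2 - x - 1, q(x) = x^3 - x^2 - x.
<p,q> = 2/15

Expand the product: p(x)·q(x) = 2*x^5 - 3*x^4 - 2*x^3 + 2*x^2 + x.
∫_{-1}^{1} of each monomial x^k gives [2/(k+1) if k even, 0 if k odd]. Integrating term-by-term (or equivalently evaluating the antiderivative F(x) = x^6/3 - 3*x^5/5 - x^4/2 + 2*x^3/3 + x^2/2 at the endpoints):
  F(1) − F(−1) = 2/5 − (4/15) = 2/15.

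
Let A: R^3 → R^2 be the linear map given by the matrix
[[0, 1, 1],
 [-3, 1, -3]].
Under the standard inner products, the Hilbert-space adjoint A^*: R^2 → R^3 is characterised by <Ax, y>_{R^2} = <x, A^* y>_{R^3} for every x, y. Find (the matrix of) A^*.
A^* = A^T =
[[0, -3],
 [1, 1],
 [1, -3]]

For real matrices with standard dot products, the defining identity <Ax, y> = <x, A^* y> gives (Ax)^T y = x^T (A^*) y, i.e. x^T A^T y = x^T (A^*) y. Since this holds for all x, y, we must have A^* = A^T. Therefore
A^* =
[[0, -3],
 [1, 1],
 [1, -3]].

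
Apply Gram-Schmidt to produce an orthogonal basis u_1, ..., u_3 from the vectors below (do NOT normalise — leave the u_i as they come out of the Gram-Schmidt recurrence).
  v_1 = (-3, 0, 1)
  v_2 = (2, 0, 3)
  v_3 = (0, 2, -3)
Orthogonal basis:
  u_1 = (-3, 0, 1)
  u_2 = (11/10, 0, 33/10)
  u_3 = (0, 2, 0)

Apply the Gram-Schmidt recurrence
  u_1 = v_1
  u_i = v_i − Σ_{j<i} ((v_i · u_j) / (u_j · u_j)) · u_j.

Step by step this gives:
  u_1 = (-3, 0, 1)
  u_2 = (11/10, 0, 33/10)
  u_3 = (0, 2, 0)

Orthogonality check:
  u_2 · u_1 = 0 (should be 0)
  u_3 · u_1 = 0 (should be 0)
  u_3 · u_2 = 0 (should be 0)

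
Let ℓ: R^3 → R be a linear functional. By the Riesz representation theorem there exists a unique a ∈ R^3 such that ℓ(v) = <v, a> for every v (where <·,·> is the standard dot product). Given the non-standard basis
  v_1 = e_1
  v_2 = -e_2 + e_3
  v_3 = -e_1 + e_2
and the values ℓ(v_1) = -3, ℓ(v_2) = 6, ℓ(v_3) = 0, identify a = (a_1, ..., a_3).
a = (-3, -3, 3)

Write a = (a_1, ..., a_3) in the standard basis. For each basis vector v_i, ℓ(v_i) = <v_i, a> is a linear equation in the a_j's. Collect the n equations into a matrix system V a = ℓ, where row i of V is v_i (expressed in the standard basis). Since V is invertible (lower-triangular with 1s on the diagonal, up to permutation), solve by back-substitution:
  V =
[[1, 0, 0],
 [0, -1, 1],
 [-1, 1, 0]]
  V a = (-3, 6, 0)
Solving gives a = (-3, -3, 3).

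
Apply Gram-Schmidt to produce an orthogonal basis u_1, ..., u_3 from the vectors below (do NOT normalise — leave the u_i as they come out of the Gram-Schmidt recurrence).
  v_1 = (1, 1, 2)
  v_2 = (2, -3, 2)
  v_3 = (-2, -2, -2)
Orthogonal basis:
  u_1 = (1, 1, 2)
  u_2 = (3/2, -7/2, 1)
  u_3 = (-80/93, -20/93, 50/93)

Apply the Gram-Schmidt recurrence
  u_1 = v_1
  u_i = v_i − Σ_{j<i} ((v_i · u_j) / (u_j · u_j)) · u_j.

Step by step this gives:
  u_1 = (1, 1, 2)
  u_2 = (3/2, -7/2, 1)
  u_3 = (-80/93, -20/93, 50/93)

Orthogonality check:
  u_2 · u_1 = 0 (should be 0)
  u_3 · u_1 = 0 (should be 0)
  u_3 · u_2 = 0 (should be 0)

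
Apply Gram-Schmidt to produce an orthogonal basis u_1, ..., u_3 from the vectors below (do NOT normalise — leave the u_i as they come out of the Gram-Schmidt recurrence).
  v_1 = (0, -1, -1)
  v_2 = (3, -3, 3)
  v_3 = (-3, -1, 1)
Orthogonal basis:
  u_1 = (0, -1, -1)
  u_2 = (3, -3, 3)
  u_3 = (-8/3, -4/3, 4/3)

Apply the Gram-Schmidt recurrence
  u_1 = v_1
  u_i = v_i − Σ_{j<i} ((v_i · u_j) / (u_j · u_j)) · u_j.

Step by step this gives:
  u_1 = (0, -1, -1)
  u_2 = (3, -3, 3)
  u_3 = (-8/3, -4/3, 4/3)

Orthogonality check:
  u_2 · u_1 = 0 (should be 0)
  u_3 · u_1 = 0 (should be 0)
  u_3 · u_2 = 0 (should be 0)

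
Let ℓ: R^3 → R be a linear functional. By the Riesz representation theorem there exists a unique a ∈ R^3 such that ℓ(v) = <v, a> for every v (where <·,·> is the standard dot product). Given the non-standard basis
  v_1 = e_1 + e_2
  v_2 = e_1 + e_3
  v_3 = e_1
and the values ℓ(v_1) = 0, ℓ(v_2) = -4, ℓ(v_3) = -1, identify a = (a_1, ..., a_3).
a = (-1, 1, -3)

Write a = (a_1, ..., a_3) in the standard basis. For each basis vector v_i, ℓ(v_i) = <v_i, a> is a linear equation in the a_j's. Collect the n equations into a matrix system V a = ℓ, where row i of V is v_i (expressed in the standard basis). Since V is invertible (lower-triangular with 1s on the diagonal, up to permutation), solve by back-substitution:
  V =
[[1, 1, 0],
 [1, 0, 1],
 [1, 0, 0]]
  V a = (0, -4, -1)
Solving gives a = (-1, 1, -3).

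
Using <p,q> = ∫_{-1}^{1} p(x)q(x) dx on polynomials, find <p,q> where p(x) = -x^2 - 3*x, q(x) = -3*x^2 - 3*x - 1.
<p,q> = 118/15

Expand the product: p(x)·q(x) = 3*x^4 + 12*x^3 + 10*x^2 + 3*x.
∫_{-1}^{1} of each monomial x^k gives [2/(k+1) if k even, 0 if k odd]. Integrating term-by-term (or equivalently evaluating the antiderivative F(x) = 3*x^5/5 + 3*x^4 + 10*x^3/3 + 3*x^2/2 at the endpoints):
  F(1) − F(−1) = 253/30 − (17/30) = 118/15.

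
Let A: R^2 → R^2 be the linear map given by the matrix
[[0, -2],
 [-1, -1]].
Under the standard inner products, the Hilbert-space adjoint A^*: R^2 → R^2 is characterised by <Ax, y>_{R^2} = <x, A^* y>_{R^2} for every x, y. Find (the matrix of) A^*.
A^* = A^T =
[[0, -1],
 [-2, -1]]

For real matrices with standard dot products, the defining identity <Ax, y> = <x, A^* y> gives (Ax)^T y = x^T (A^*) y, i.e. x^T A^T y = x^T (A^*) y. Since this holds for all x, y, we must have A^* = A^T. Therefore
A^* =
[[0, -1],
 [-2, -1]].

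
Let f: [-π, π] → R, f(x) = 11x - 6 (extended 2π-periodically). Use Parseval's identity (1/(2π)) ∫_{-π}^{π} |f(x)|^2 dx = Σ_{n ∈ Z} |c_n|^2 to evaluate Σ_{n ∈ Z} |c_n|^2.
Σ |c_n|^2 = 121π^2/3 + 36

Expand and integrate term by term over [-π, π]:
  ∫ (11x)^2 dx = 121·(2π^3/3); ∫ 2·11·(-6)·x dx = 0 (odd integrand); ∫ (-6)^2 dx = 36·2π.
So (1/(2π)) ∫_{-π}^{π} (11x - 6)^2 dx = 121π^2/3 + 36 = 121π^2/3 + 36.
Parseval ⇒ Σ |c_n|^2 = 121π^2/3 + 36.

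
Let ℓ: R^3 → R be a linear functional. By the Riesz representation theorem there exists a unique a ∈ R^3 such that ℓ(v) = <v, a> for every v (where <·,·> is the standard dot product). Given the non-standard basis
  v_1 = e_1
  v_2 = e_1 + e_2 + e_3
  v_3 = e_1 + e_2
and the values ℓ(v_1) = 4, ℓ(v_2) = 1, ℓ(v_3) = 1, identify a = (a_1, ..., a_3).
a = (4, -3, 0)

Write a = (a_1, ..., a_3) in the standard basis. For each basis vector v_i, ℓ(v_i) = <v_i, a> is a linear equation in the a_j's. Collect the n equations into a matrix system V a = ℓ, where row i of V is v_i (expressed in the standard basis). Since V is invertible (lower-triangular with 1s on the diagonal, up to permutation), solve by back-substitution:
  V =
[[1, 0, 0],
 [1, 1, 1],
 [1, 1, 0]]
  V a = (4, 1, 1)
Solving gives a = (4, -3, 0).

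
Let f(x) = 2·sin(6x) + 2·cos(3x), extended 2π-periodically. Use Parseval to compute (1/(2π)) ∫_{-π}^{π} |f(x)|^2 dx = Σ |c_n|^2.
Σ |c_n|^2 = 4

Expand |f|^2 and use orthogonality of {sin(nx), cos(mx)} on [-π, π]:
  ∫_{-π}^{π} sin(nx)^2 dx = π, ∫ cos(mx)^2 dx = π, and cross terms integrate to 0.
So ∫_{-π}^{π} f(x)^2 dx = 2^2 · π + 2^2 · π = (4 + 4)π.
Divide by 2π: (4 + 4)/2 = 4.
By Parseval, this equals Σ |c_n|^2.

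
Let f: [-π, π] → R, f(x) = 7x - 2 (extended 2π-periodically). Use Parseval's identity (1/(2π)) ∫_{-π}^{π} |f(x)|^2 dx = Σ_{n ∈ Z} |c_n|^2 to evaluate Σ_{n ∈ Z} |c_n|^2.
Σ |c_n|^2 = 49π^2/3 + 4

Expand and integrate term by term over [-π, π]:
  ∫ (7x)^2 dx = 49·(2π^3/3); ∫ 2·7·(-2)·x dx = 0 (odd integrand); ∫ (-2)^2 dx = 4·2π.
So (1/(2π)) ∫_{-π}^{π} (7x - 2)^2 dx = 49π^2/3 + 4 = 49π^2/3 + 4.
Parseval ⇒ Σ |c_n|^2 = 49π^2/3 + 4.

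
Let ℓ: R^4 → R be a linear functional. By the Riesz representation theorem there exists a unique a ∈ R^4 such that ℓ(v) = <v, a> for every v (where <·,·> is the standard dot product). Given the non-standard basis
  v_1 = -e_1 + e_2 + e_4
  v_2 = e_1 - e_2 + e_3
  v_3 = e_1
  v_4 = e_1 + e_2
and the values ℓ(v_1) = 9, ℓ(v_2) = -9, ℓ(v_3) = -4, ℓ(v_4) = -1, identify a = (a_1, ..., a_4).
a = (-4, 3, -2, 2)

Write a = (a_1, ..., a_4) in the standard basis. For each basis vector v_i, ℓ(v_i) = <v_i, a> is a linear equation in the a_j's. Collect the n equations into a matrix system V a = ℓ, where row i of V is v_i (expressed in the standard basis). Since V is invertible (lower-triangular with 1s on the diagonal, up to permutation), solve by back-substitution:
  V =
[[-1, 1, 0, 1],
 [1, -1, 1, 0],
 [1, 0, 0, 0],
 [1, 1, 0, 0]]
  V a = (9, -9, -4, -1)
Solving gives a = (-4, 3, -2, 2).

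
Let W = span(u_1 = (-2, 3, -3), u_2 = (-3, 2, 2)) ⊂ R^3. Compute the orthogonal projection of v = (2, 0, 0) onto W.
proj_W(v) = (194/169, -12/13, -60/169)

Set up U = [u_1 | ... | u_2] ∈ R^(3×2). The projector onto W = col(U) is P = U (U^T U)^(-1) U^T.
Compute U^T U =
  [22, 6]
  [6, 17],
and U^T v = (-4, -6).
Solve U^T U · c = U^T v for the coefficients: c = (-16/169, -54/169). The projection is proj_W(v) = U c.
Check: (v - proj_W(v)) · u_1 = 0  (should be 0).
Check: (v - proj_W(v)) · u_2 = 0  (should be 0).
Result: proj_W(v) = (194/169, -12/13, -60/169).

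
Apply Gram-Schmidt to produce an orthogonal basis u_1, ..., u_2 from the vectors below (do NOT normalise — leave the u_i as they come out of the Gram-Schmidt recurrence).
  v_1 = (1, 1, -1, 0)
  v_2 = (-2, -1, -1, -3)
Orthogonal basis:
  u_1 = (1, 1, -1, 0)
  u_2 = (-4/3, -1/3, -5/3, -3)

Apply the Gram-Schmidt recurrence
  u_1 = v_1
  u_i = v_i − Σ_{j<i} ((v_i · u_j) / (u_j · u_j)) · u_j.

Step by step this gives:
  u_1 = (1, 1, -1, 0)
  u_2 = (-4/3, -1/3, -5/3, -3)

Orthogonality check:
  u_2 · u_1 = 0 (should be 0)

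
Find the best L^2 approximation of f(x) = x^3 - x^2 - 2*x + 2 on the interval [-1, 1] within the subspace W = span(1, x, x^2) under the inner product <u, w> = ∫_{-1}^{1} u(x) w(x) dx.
g(x) = -x^2 - 7*x/5 + 2

The best approximation g ∈ W is the orthogonal projection of f onto W. Writing g = a_0 + a_1 x + a_2 x^2, the coefficients solve the normal equations G · a = b where
  G_{ij} = <φ_i, φ_j> and b_i = <f, φ_i>, with φ_0 = 1, φ_1 = x, φ_2 = x^2.
G =
  [2, 0, 2/3]
  [0, 2/3, 0]
  [2/3, 0, 2/5],
b = (10/3, -14/15, 14/15).
Solving gives a_0 = 2, a_1 = -7/5, a_2 = -1, so
  g(x) = -x^2 - 7*x/5 + 2.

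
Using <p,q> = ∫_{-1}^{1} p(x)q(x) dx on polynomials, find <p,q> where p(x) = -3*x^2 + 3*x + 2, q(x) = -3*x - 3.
<p,q> = -12

Expand the product: p(x)·q(x) = 9*x^3 - 15*x - 6.
∫_{-1}^{1} of each monomial x^k gives [2/(k+1) if k even, 0 if k odd]. Integrating term-by-term (or equivalently evaluating the antiderivative F(x) = 9*x^4/4 - 15*x^2/2 - 6*x at the endpoints):
  F(1) − F(−1) = -45/4 − (3/4) = -12.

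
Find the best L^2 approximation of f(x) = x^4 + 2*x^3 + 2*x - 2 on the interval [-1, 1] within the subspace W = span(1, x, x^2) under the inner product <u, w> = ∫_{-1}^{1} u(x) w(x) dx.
g(x) = 6*x^2/7 + 16*x/5 - 73/35

The best approximation g ∈ W is the orthogonal projection of f onto W. Writing g = a_0 + a_1 x + a_2 x^2, the coefficients solve the normal equations G · a = b where
  G_{ij} = <φ_i, φ_j> and b_i = <f, φ_i>, with φ_0 = 1, φ_1 = x, φ_2 = x^2.
G =
  [2, 0, 2/3]
  [0, 2/3, 0]
  [2/3, 0, 2/5],
b = (-18/5, 32/15, -22/21).
Solving gives a_0 = -73/35, a_1 = 16/5, a_2 = 6/7, so
  g(x) = 6*x^2/7 + 16*x/5 - 73/35.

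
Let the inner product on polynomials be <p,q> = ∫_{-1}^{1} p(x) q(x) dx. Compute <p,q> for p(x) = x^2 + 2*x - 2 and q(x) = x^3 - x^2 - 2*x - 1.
<p,q> = 12/5

Expand the product: p(x)·q(x) = x^5 + x^4 - 6*x^3 - 3*x^2 + 2*x + 2.
∫_{-1}^{1} of each monomial x^k gives [2/(k+1) if k even, 0 if k odd]. Integrating term-by-term (or equivalently evaluating the antiderivative F(x) = x^6/6 + x^5/5 - 3*x^4/2 - x^3 + x^2 + 2*x at the endpoints):
  F(1) − F(−1) = 13/15 − (-23/15) = 12/5.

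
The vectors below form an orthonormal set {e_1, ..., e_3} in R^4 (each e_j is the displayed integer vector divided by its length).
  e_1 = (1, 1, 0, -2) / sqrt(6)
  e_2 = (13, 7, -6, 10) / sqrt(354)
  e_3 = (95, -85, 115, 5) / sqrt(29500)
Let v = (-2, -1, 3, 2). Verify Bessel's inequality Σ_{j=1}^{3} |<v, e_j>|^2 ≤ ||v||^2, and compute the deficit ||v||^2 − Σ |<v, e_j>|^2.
Σ |<v, e_j>|^2 = 13; ||v||^2 = 18; deficit = 5

Write each e_j = u_j / sqrt(<u_j, u_j>) where u_j is the displayed integer vector. Then <v, e_j> = <v, u_j> / sqrt(<u_j, u_j>), so |<v, e_j>|^2 = <v, u_j>^2 / <u_j, u_j>.
Coefficients: <v, e_1> = -7/sqrt(6), <v, e_2> = -31/sqrt(354), <v, e_3> = 250/sqrt(29500).
Square and sum: Σ |<v, e_j>|^2 = 13.
Compute ||v||^2 = v·v = 18.
Deficit = 18 − 13 = 5 ≥ 0, confirming Bessel's inequality. (The deficit equals ||v − Σ <v,e_j> e_j||^2, the squared distance from v to span{e_j}.)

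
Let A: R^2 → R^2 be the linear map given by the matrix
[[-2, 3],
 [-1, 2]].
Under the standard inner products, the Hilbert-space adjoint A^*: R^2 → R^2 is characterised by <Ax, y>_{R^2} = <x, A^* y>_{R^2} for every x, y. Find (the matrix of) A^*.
A^* = A^T =
[[-2, -1],
 [3, 2]]

For real matrices with standard dot products, the defining identity <Ax, y> = <x, A^* y> gives (Ax)^T y = x^T (A^*) y, i.e. x^T A^T y = x^T (A^*) y. Since this holds for all x, y, we must have A^* = A^T. Therefore
A^* =
[[-2, -1],
 [3, 2]].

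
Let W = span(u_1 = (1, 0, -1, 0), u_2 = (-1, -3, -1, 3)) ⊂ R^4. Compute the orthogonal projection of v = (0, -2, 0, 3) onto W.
proj_W(v) = (-3/4, -9/4, -3/4, 9/4)

Set up U = [u_1 | ... | u_2] ∈ R^(4×2). The projector onto W = col(U) is P = U (U^T U)^(-1) U^T.
Compute U^T U =
  [2, 0]
  [0, 20],
and U^T v = (0, 15).
Solve U^T U · c = U^T v for the coefficients: c = (0, 3/4). The projection is proj_W(v) = U c.
Check: (v - proj_W(v)) · u_1 = 0  (should be 0).
Check: (v - proj_W(v)) · u_2 = 0  (should be 0).
Result: proj_W(v) = (-3/4, -9/4, -3/4, 9/4).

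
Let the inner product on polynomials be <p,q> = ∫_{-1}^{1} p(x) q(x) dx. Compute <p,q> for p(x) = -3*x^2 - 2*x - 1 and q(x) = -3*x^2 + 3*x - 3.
<p,q> = 68/5

Expand the product: p(x)·q(x) = 9*x^4 - 3*x^3 + 6*x^2 + 3*x + 3.
∫_{-1}^{1} of each monomial x^k gives [2/(k+1) if k even, 0 if k odd]. Integrating term-by-term (or equivalently evaluating the antiderivative F(x) = 9*x^5/5 - 3*x^4/4 + 2*x^3 + 3*x^2/2 + 3*x at the endpoints):
  F(1) − F(−1) = 151/20 − (-121/20) = 68/5.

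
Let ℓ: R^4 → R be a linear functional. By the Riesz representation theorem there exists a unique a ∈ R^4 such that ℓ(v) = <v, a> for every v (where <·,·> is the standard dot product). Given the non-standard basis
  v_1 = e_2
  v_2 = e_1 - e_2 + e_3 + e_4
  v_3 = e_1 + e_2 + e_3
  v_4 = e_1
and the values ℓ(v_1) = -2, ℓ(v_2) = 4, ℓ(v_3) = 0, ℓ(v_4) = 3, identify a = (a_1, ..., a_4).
a = (3, -2, -1, 0)

Write a = (a_1, ..., a_4) in the standard basis. For each basis vector v_i, ℓ(v_i) = <v_i, a> is a linear equation in the a_j's. Collect the n equations into a matrix system V a = ℓ, where row i of V is v_i (expressed in the standard basis). Since V is invertible (lower-triangular with 1s on the diagonal, up to permutation), solve by back-substitution:
  V =
[[0, 1, 0, 0],
 [1, -1, 1, 1],
 [1, 1, 1, 0],
 [1, 0, 0, 0]]
  V a = (-2, 4, 0, 3)
Solving gives a = (3, -2, -1, 0).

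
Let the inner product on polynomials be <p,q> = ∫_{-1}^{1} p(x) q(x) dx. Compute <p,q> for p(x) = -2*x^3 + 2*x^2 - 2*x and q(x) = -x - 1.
<p,q> = 4/5

Expand the product: p(x)·q(x) = 2*x^4 + 2*x.
∫_{-1}^{1} of each monomial x^k gives [2/(k+1) if k even, 0 if k odd]. Integrating term-by-term (or equivalently evaluating the antiderivative F(x) = 2*x^5/5 + x^2 at the endpoints):
  F(1) − F(−1) = 7/5 − (3/5) = 4/5.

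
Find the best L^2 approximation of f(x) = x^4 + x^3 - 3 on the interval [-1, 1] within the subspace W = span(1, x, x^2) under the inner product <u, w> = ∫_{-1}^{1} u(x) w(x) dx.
g(x) = 6*x^2/7 + 3*x/5 - 108/35

The best approximation g ∈ W is the orthogonal projection of f onto W. Writing g = a_0 + a_1 x + a_2 x^2, the coefficients solve the normal equations G · a = b where
  G_{ij} = <φ_i, φ_j> and b_i = <f, φ_i>, with φ_0 = 1, φ_1 = x, φ_2 = x^2.
G =
  [2, 0, 2/3]
  [0, 2/3, 0]
  [2/3, 0, 2/5],
b = (-28/5, 2/5, -12/7).
Solving gives a_0 = -108/35, a_1 = 3/5, a_2 = 6/7, so
  g(x) = 6*x^2/7 + 3*x/5 - 108/35.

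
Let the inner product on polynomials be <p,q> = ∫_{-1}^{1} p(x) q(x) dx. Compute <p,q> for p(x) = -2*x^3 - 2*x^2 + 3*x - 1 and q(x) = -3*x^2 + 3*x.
<p,q> = 8

Expand the product: p(x)·q(x) = 6*x^5 - 15*x^3 + 12*x^2 - 3*x.
∫_{-1}^{1} of each monomial x^k gives [2/(k+1) if k even, 0 if k odd]. Integrating term-by-term (or equivalently evaluating the antiderivative F(x) = x^6 - 15*x^4/4 + 4*x^3 - 3*x^2/2 at the endpoints):
  F(1) − F(−1) = -1/4 − (-33/4) = 8.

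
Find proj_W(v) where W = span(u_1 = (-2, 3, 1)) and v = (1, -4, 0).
proj_W(v) = (2, -3, -1)

Set up U = [u_1 | ... | u_1] ∈ R^(3×1). The projector onto W = col(U) is P = U (U^T U)^(-1) U^T.
Compute U^T U =
  [14],
and U^T v = (-14).
Solve U^T U · c = U^T v for the coefficients: c = (-1). The projection is proj_W(v) = U c.
Check: (v - proj_W(v)) · u_1 = 0  (should be 0).
Result: proj_W(v) = (2, -3, -1).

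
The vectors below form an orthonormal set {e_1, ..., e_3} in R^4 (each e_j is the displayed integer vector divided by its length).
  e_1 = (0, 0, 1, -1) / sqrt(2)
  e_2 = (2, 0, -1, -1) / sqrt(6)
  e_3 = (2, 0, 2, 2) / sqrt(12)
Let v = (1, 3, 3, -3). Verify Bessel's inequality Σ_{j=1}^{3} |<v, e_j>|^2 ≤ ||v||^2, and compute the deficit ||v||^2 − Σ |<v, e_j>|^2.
Σ |<v, e_j>|^2 = 19; ||v||^2 = 28; deficit = 9

Write each e_j = u_j / sqrt(<u_j, u_j>) where u_j is the displayed integer vector. Then <v, e_j> = <v, u_j> / sqrt(<u_j, u_j>), so |<v, e_j>|^2 = <v, u_j>^2 / <u_j, u_j>.
Coefficients: <v, e_1> = 6/sqrt(2), <v, e_2> = 2/sqrt(6), <v, e_3> = 2/sqrt(12).
Square and sum: Σ |<v, e_j>|^2 = 19.
Compute ||v||^2 = v·v = 28.
Deficit = 28 − 19 = 9 ≥ 0, confirming Bessel's inequality. (The deficit equals ||v − Σ <v,e_j> e_j||^2, the squared distance from v to span{e_j}.)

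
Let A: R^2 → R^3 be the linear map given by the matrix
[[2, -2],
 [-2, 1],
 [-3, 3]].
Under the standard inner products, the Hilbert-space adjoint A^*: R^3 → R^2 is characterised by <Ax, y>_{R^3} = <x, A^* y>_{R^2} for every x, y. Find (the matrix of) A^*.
A^* = A^T =
[[2, -2, -3],
 [-2, 1, 3]]

For real matrices with standard dot products, the defining identity <Ax, y> = <x, A^* y> gives (Ax)^T y = x^T (A^*) y, i.e. x^T A^T y = x^T (A^*) y. Since this holds for all x, y, we must have A^* = A^T. Therefore
A^* =
[[2, -2, -3],
 [-2, 1, 3]].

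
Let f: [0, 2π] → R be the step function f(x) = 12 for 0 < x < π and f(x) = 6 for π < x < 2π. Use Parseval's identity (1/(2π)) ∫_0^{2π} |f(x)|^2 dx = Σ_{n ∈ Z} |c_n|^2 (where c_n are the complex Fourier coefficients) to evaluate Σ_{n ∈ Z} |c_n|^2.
Σ |c_n|^2 = 90

Parseval equates the L^2 energy of f (normalised by 1/(2π)) with the ℓ^2 sum of its Fourier coefficients: (1/(2π)) ∫_0^{2π} |f|^2 = Σ |c_n|^2.
Compute the left side: (1/(2π)) [∫_0^π 12^2 dx + ∫_π^{2π} 6^2 dx] = (1/(2π)) · (144π + 36π) = (144 + 36)/2 = 90.
So Σ_{n ∈ Z} |c_n|^2 = 90.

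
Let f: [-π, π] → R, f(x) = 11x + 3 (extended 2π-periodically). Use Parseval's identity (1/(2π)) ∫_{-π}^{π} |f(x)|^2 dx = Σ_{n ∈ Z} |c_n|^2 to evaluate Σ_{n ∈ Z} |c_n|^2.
Σ |c_n|^2 = 121π^2/3 + 9

Expand and integrate term by term over [-π, π]:
  ∫ (11x)^2 dx = 121·(2π^3/3); ∫ 2·11·(3)·x dx = 0 (odd integrand); ∫ 3^2 dx = 9·2π.
So (1/(2π)) ∫_{-π}^{π} (11x + 3)^2 dx = 121π^2/3 + 9 = 121π^2/3 + 9.
Parseval ⇒ Σ |c_n|^2 = 121π^2/3 + 9.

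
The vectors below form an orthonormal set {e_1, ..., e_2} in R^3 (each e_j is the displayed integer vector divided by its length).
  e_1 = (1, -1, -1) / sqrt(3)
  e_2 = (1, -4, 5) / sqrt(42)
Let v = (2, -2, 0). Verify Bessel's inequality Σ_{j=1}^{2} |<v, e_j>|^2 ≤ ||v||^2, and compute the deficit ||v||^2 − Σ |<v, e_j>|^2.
Σ |<v, e_j>|^2 = 54/7; ||v||^2 = 8; deficit = 2/7

Write each e_j = u_j / sqrt(<u_j, u_j>) where u_j is the displayed integer vector. Then <v, e_j> = <v, u_j> / sqrt(<u_j, u_j>), so |<v, e_j>|^2 = <v, u_j>^2 / <u_j, u_j>.
Coefficients: <v, e_1> = 4/sqrt(3), <v, e_2> = 10/sqrt(42).
Square and sum: Σ |<v, e_j>|^2 = 54/7.
Compute ||v||^2 = v·v = 8.
Deficit = 8 − 54/7 = 2/7 ≥ 0, confirming Bessel's inequality. (The deficit equals ||v − Σ <v,e_j> e_j||^2, the squared distance from v to span{e_j}.)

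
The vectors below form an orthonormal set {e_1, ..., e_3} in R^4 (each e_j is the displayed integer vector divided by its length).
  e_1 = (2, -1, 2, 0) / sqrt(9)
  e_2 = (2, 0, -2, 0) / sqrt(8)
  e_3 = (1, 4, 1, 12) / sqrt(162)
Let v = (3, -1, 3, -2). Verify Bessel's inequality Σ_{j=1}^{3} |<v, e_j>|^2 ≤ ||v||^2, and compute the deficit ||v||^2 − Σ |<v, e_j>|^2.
Σ |<v, e_j>|^2 = 1763/81; ||v||^2 = 23; deficit = 100/81

Write each e_j = u_j / sqrt(<u_j, u_j>) where u_j is the displayed integer vector. Then <v, e_j> = <v, u_j> / sqrt(<u_j, u_j>), so |<v, e_j>|^2 = <v, u_j>^2 / <u_j, u_j>.
Coefficients: <v, e_1> = 13/sqrt(9), <v, e_2> = 0/sqrt(8), <v, e_3> = -22/sqrt(162).
Square and sum: Σ |<v, e_j>|^2 = 1763/81.
Compute ||v||^2 = v·v = 23.
Deficit = 23 − 1763/81 = 100/81 ≥ 0, confirming Bessel's inequality. (The deficit equals ||v − Σ <v,e_j> e_j||^2, the squared distance from v to span{e_j}.)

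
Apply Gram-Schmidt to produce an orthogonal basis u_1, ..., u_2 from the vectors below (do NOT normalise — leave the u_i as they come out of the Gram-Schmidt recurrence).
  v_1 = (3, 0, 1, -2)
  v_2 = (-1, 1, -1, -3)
Orthogonal basis:
  u_1 = (3, 0, 1, -2)
  u_2 = (-10/7, 1, -8/7, -19/7)

Apply the Gram-Schmidt recurrence
  u_1 = v_1
  u_i = v_i − Σ_{j<i} ((v_i · u_j) / (u_j · u_j)) · u_j.

Step by step this gives:
  u_1 = (3, 0, 1, -2)
  u_2 = (-10/7, 1, -8/7, -19/7)

Orthogonality check:
  u_2 · u_1 = 0 (should be 0)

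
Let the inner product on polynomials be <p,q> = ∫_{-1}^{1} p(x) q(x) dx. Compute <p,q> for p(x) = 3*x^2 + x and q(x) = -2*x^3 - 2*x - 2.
<p,q> = -92/15

Expand the product: p(x)·q(x) = -6*x^5 - 2*x^4 - 6*x^3 - 8*x^2 - 2*x.
∫_{-1}^{1} of each monomial x^k gives [2/(k+1) if k even, 0 if k odd]. Integrating term-by-term (or equivalently evaluating the antiderivative F(x) = -x^6 - 2*x^5/5 - 3*x^4/2 - 8*x^3/3 - x^2 at the endpoints):
  F(1) − F(−1) = -197/30 − (-13/30) = -92/15.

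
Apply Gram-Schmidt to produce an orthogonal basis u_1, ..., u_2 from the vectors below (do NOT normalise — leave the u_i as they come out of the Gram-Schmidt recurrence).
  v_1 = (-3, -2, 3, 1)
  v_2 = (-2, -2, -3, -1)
Orthogonal basis:
  u_1 = (-3, -2, 3, 1)
  u_2 = (-2, -2, -3, -1)

Apply the Gram-Schmidt recurrence
  u_1 = v_1
  u_i = v_i − Σ_{j<i} ((v_i · u_j) / (u_j · u_j)) · u_j.

Step by step this gives:
  u_1 = (-3, -2, 3, 1)
  u_2 = (-2, -2, -3, -1)

Orthogonality check:
  u_2 · u_1 = 0 (should be 0)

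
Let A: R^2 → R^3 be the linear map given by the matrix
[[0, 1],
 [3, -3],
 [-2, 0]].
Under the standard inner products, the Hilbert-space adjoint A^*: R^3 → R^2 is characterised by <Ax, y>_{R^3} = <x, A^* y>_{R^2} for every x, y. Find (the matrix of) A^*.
A^* = A^T =
[[0, 3, -2],
 [1, -3, 0]]

For real matrices with standard dot products, the defining identity <Ax, y> = <x, A^* y> gives (Ax)^T y = x^T (A^*) y, i.e. x^T A^T y = x^T (A^*) y. Since this holds for all x, y, we must have A^* = A^T. Therefore
A^* =
[[0, 3, -2],
 [1, -3, 0]].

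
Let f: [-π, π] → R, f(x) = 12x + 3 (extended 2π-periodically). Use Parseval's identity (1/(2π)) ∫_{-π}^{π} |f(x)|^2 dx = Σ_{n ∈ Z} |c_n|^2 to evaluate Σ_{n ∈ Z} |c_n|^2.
Σ |c_n|^2 = 48π^2 + 9

Expand and integrate term by term over [-π, π]:
  ∫ (12x)^2 dx = 144·(2π^3/3); ∫ 2·12·(3)·x dx = 0 (odd integrand); ∫ 3^2 dx = 9·2π.
So (1/(2π)) ∫_{-π}^{π} (12x + 3)^2 dx = 144π^2/3 + 9 = 48π^2 + 9.
Parseval ⇒ Σ |c_n|^2 = 48π^2 + 9.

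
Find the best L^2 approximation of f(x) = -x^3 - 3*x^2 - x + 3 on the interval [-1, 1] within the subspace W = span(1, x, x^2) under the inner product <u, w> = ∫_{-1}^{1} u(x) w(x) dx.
g(x) = -3*x^2 - 8*x/5 + 3

The best approximation g ∈ W is the orthogonal projection of f onto W. Writing g = a_0 + a_1 x + a_2 x^2, the coefficients solve the normal equations G · a = b where
  G_{ij} = <φ_i, φ_j> and b_i = <f, φ_i>, with φ_0 = 1, φ_1 = x, φ_2 = x^2.
G =
  [2, 0, 2/3]
  [0, 2/3, 0]
  [2/3, 0, 2/5],
b = (4, -16/15, 4/5).
Solving gives a_0 = 3, a_1 = -8/5, a_2 = -3, so
  g(x) = -3*x^2 - 8*x/5 + 3.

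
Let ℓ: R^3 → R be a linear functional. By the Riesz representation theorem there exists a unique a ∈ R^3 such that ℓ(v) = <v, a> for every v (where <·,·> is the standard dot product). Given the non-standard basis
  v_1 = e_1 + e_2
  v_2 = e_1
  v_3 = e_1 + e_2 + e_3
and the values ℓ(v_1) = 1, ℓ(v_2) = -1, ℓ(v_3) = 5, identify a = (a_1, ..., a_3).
a = (-1, 2, 4)

Write a = (a_1, ..., a_3) in the standard basis. For each basis vector v_i, ℓ(v_i) = <v_i, a> is a linear equation in the a_j's. Collect the n equations into a matrix system V a = ℓ, where row i of V is v_i (expressed in the standard basis). Since V is invertible (lower-triangular with 1s on the diagonal, up to permutation), solve by back-substitution:
  V =
[[1, 1, 0],
 [1, 0, 0],
 [1, 1, 1]]
  V a = (1, -1, 5)
Solving gives a = (-1, 2, 4).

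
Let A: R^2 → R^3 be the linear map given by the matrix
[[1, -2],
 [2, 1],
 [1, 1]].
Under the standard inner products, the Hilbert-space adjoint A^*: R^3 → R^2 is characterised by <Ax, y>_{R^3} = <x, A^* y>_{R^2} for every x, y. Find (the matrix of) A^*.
A^* = A^T =
[[1, 2, 1],
 [-2, 1, 1]]

For real matrices with standard dot products, the defining identity <Ax, y> = <x, A^* y> gives (Ax)^T y = x^T (A^*) y, i.e. x^T A^T y = x^T (A^*) y. Since this holds for all x, y, we must have A^* = A^T. Therefore
A^* =
[[1, 2, 1],
 [-2, 1, 1]].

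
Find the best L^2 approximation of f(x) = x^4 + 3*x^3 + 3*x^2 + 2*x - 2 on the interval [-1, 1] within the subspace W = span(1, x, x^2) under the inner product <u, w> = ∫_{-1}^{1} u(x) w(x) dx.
g(x) = 27*x^2/7 + 19*x/5 - 73/35

The best approximation g ∈ W is the orthogonal projection of f onto W. Writing g = a_0 + a_1 x + a_2 x^2, the coefficients solve the normal equations G · a = b where
  G_{ij} = <φ_i, φ_j> and b_i = <f, φ_i>, with φ_0 = 1, φ_1 = x, φ_2 = x^2.
G =
  [2, 0, 2/3]
  [0, 2/3, 0]
  [2/3, 0, 2/5],
b = (-8/5, 38/15, 16/105).
Solving gives a_0 = -73/35, a_1 = 19/5, a_2 = 27/7, so
  g(x) = 27*x^2/7 + 19*x/5 - 73/35.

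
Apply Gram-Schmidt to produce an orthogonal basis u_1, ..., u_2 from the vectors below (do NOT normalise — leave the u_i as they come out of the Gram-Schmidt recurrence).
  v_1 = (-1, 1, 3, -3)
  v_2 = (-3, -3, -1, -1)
Orthogonal basis:
  u_1 = (-1, 1, 3, -3)
  u_2 = (-3, -3, -1, -1)

Apply the Gram-Schmidt recurrence
  u_1 = v_1
  u_i = v_i − Σ_{j<i} ((v_i · u_j) / (u_j · u_j)) · u_j.

Step by step this gives:
  u_1 = (-1, 1, 3, -3)
  u_2 = (-3, -3, -1, -1)

Orthogonality check:
  u_2 · u_1 = 0 (should be 0)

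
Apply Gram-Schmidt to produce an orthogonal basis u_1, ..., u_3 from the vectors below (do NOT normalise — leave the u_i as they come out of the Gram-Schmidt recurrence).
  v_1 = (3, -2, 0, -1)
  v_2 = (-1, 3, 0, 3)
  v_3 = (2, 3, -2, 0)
Orthogonal basis:
  u_1 = (3, -2, 0, -1)
  u_2 = (11/7, 9/7, 0, 15/7)
  u_3 = (45/61, 120/61, -2, -105/61)

Apply the Gram-Schmidt recurrence
  u_1 = v_1
  u_i = v_i − Σ_{j<i} ((v_i · u_j) / (u_j · u_j)) · u_j.

Step by step this gives:
  u_1 = (3, -2, 0, -1)
  u_2 = (11/7, 9/7, 0, 15/7)
  u_3 = (45/61, 120/61, -2, -105/61)

Orthogonality check:
  u_2 · u_1 = 0 (should be 0)
  u_3 · u_1 = 0 (should be 0)
  u_3 · u_2 = 0 (should be 0)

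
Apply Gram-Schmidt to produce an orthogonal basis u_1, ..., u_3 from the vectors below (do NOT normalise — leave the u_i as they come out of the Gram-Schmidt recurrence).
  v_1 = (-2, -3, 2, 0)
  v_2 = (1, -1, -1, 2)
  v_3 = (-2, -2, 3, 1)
Orthogonal basis:
  u_1 = (-2, -3, 2, 0)
  u_2 = (15/17, -20/17, -15/17, 2)
  u_3 = (-13/118, 48/59, 131/118, 60/59)

Apply the Gram-Schmidt recurrence
  u_1 = v_1
  u_i = v_i − Σ_{j<i} ((v_i · u_j) / (u_j · u_j)) · u_j.

Step by step this gives:
  u_1 = (-2, -3, 2, 0)
  u_2 = (15/17, -20/17, -15/17, 2)
  u_3 = (-13/118, 48/59, 131/118, 60/59)

Orthogonality check:
  u_2 · u_1 = 0 (should be 0)
  u_3 · u_1 = 0 (should be 0)
  u_3 · u_2 = 0 (should be 0)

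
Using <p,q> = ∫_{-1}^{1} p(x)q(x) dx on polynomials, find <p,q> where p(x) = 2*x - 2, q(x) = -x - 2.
<p,q> = 20/3

Expand the product: p(x)·q(x) = -2*x^2 - 2*x + 4.
∫_{-1}^{1} of each monomial x^k gives [2/(k+1) if k even, 0 if k odd]. Integrating term-by-term (or equivalently evaluating the antiderivative F(x) = -2*x^3/3 - x^2 + 4*x at the endpoints):
  F(1) − F(−1) = 7/3 − (-13/3) = 20/3.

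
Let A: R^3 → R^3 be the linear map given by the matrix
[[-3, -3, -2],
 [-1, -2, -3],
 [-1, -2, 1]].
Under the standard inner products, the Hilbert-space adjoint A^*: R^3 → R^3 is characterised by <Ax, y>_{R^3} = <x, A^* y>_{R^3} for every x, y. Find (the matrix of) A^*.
A^* = A^T =
[[-3, -1, -1],
 [-3, -2, -2],
 [-2, -3, 1]]

For real matrices with standard dot products, the defining identity <Ax, y> = <x, A^* y> gives (Ax)^T y = x^T (A^*) y, i.e. x^T A^T y = x^T (A^*) y. Since this holds for all x, y, we must have A^* = A^T. Therefore
A^* =
[[-3, -1, -1],
 [-3, -2, -2],
 [-2, -3, 1]].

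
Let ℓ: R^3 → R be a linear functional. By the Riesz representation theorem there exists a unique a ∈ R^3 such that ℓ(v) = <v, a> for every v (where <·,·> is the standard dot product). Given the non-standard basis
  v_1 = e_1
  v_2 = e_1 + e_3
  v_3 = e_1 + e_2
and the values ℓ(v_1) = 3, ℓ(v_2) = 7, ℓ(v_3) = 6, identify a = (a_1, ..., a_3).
a = (3, 3, 4)

Write a = (a_1, ..., a_3) in the standard basis. For each basis vector v_i, ℓ(v_i) = <v_i, a> is a linear equation in the a_j's. Collect the n equations into a matrix system V a = ℓ, where row i of V is v_i (expressed in the standard basis). Since V is invertible (lower-triangular with 1s on the diagonal, up to permutation), solve by back-substitution:
  V =
[[1, 0, 0],
 [1, 0, 1],
 [1, 1, 0]]
  V a = (3, 7, 6)
Solving gives a = (3, 3, 4).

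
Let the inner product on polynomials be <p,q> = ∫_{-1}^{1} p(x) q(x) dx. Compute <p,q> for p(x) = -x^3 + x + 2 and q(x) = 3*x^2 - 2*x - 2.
<p,q> = -68/15

Expand the product: p(x)·q(x) = -3*x^5 + 2*x^4 + 5*x^3 + 4*x^2 - 6*x - 4.
∫_{-1}^{1} of each monomial x^k gives [2/(k+1) if k even, 0 if k odd]. Integrating term-by-term (or equivalently evaluating the antiderivative F(x) = -x^6/2 + 2*x^5/5 + 5*x^4/4 + 4*x^3/3 - 3*x^2 - 4*x at the endpoints):
  F(1) − F(−1) = -271/60 − (1/60) = -68/15.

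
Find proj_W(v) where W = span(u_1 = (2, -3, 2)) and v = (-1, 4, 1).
proj_W(v) = (-24/17, 36/17, -24/17)

Set up U = [u_1 | ... | u_1] ∈ R^(3×1). The projector onto W = col(U) is P = U (U^T U)^(-1) U^T.
Compute U^T U =
  [17],
and U^T v = (-12).
Solve U^T U · c = U^T v for the coefficients: c = (-12/17). The projection is proj_W(v) = U c.
Check: (v - proj_W(v)) · u_1 = 0  (should be 0).
Result: proj_W(v) = (-24/17, 36/17, -24/17).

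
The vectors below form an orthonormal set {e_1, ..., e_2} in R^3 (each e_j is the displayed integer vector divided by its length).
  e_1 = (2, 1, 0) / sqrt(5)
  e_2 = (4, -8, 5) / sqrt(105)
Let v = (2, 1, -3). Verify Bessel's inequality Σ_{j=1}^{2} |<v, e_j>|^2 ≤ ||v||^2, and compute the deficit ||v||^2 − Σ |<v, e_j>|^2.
Σ |<v, e_j>|^2 = 50/7; ||v||^2 = 14; deficit = 48/7

Write each e_j = u_j / sqrt(<u_j, u_j>) where u_j is the displayed integer vector. Then <v, e_j> = <v, u_j> / sqrt(<u_j, u_j>), so |<v, e_j>|^2 = <v, u_j>^2 / <u_j, u_j>.
Coefficients: <v, e_1> = 5/sqrt(5), <v, e_2> = -15/sqrt(105).
Square and sum: Σ |<v, e_j>|^2 = 50/7.
Compute ||v||^2 = v·v = 14.
Deficit = 14 − 50/7 = 48/7 ≥ 0, confirming Bessel's inequality. (The deficit equals ||v − Σ <v,e_j> e_j||^2, the squared distance from v to span{e_j}.)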